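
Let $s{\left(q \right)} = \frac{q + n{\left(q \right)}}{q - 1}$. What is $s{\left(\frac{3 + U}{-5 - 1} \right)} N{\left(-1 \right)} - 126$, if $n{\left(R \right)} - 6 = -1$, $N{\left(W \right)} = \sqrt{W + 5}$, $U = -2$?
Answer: $- \frac{940}{7} \approx -134.29$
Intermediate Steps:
$N{\left(W \right)} = \sqrt{5 + W}$
$n{\left(R \right)} = 5$ ($n{\left(R \right)} = 6 - 1 = 5$)
$s{\left(q \right)} = \frac{5 + q}{-1 + q}$ ($s{\left(q \right)} = \frac{q + 5}{q - 1} = \frac{5 + q}{-1 + q}$)
$s{\left(\frac{3 + U}{-5 - 1} \right)} N{\left(-1 \right)} - 126 = \frac{5 + \frac{3 - 2}{-5 - 1}}{-1 + \frac{3 - 2}{-5 - 1}} \sqrt{5 - 1} - 126 = \frac{5 + 1 \frac{1}{-6}}{-1 + 1 \frac{1}{-6}} \sqrt{4} - 126 = \frac{5 + 1 \left(- \frac{1}{6}\right)}{-1 + 1 \left(- \frac{1}{6}\right)} 2 - 126 = \frac{5 - \frac{1}{6}}{-1 - \frac{1}{6}} \cdot 2 - 126 = \frac{1}{- \frac{7}{6}} \cdot \frac{29}{6} \cdot 2 - 126 = \left(- \frac{6}{7}\right) \frac{29}{6} \cdot 2 - 126 = \left(- \frac{29}{7}\right) 2 - 126 = - \frac{58}{7} - 126 = - \frac{940}{7}$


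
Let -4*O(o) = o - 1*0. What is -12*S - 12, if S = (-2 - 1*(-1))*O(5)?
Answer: -27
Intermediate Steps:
O(o) = -o/4 (O(o) = -(o - 1*0)/4 = -(o + 0)/4 = -o/4)
S = 5/4 (S = (-2 - 1*(-1))*(-¼*5) = (-2 + 1)*(-5/4) = -1*(-5/4) = 5/4 ≈ 1.2500)
-12*S - 12 = -12*5/4 - 12 = -15 - 12 = -27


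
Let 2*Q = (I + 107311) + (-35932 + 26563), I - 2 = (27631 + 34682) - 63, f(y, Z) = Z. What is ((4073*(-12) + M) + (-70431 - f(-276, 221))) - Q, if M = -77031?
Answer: -276656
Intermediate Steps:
I = 62252 (I = 2 + ((27631 + 34682) - 63) = 2 + (62313 - 63) = 2 + 62250 = 62252)
Q = 80097 (Q = ((62252 + 107311) + (-35932 + 26563))/2 = (169563 - 9369)/2 = (½)*160194 = 80097)
((4073*(-12) + M) + (-70431 - f(-276, 221))) - Q = ((4073*(-12) - 77031) + (-70431 - 1*221)) - 1*80097 = ((-48876 - 77031) + (-70431 - 221)) - 80097 = (-125907 - 70652) - 80097 = -196559 - 80097 = -276656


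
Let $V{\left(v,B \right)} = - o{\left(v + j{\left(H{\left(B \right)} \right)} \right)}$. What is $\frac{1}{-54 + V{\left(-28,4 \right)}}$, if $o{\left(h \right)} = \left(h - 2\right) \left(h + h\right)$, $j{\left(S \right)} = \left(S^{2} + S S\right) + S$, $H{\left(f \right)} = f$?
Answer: $- \frac{1}{150} \approx -0.0066667$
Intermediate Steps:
$j{\left(S \right)} = S + 2 S^{2}$ ($j{\left(S \right)} = \left(S^{2} + S^{2}\right) + S = 2 S^{2} + S = S + 2 S^{2}$)
$o{\left(h \right)} = 2 h \left(-2 + h\right)$ ($o{\left(h \right)} = \left(-2 + h\right) 2 h = 2 h \left(-2 + h\right)$)
$V{\left(v,B \right)} = - 2 \left(v + B \left(1 + 2 B\right)\right) \left(-2 + v + B \left(1 + 2 B\right)\right)$ ($V{\left(v,B \right)} = - 2 \left(v + B \left(1 + 2 B\right)\right) \left(-2 + \left(v + B \left(1 + 2 B\right)\right)\right) = - 2 \left(v + B \left(1 + 2 B\right)\right) \left(-2 + v + B \left(1 + 2 B\right)\right)$)
$\frac{1}{-54 + V{\left(-28,4 \right)}} = \frac{1}{-54 - 2 \left(-28 + 4 \left(1 + 2 \cdot 4\right)\right) \left(-2 - 28 + 4 \left(1 + 2 \cdot 4\right)\right)} = \frac{1}{-54 - 2 \left(-28 + 4 \left(1 + 8\right)\right) \left(-2 - 28 + 4 \left(1 + 8\right)\right)} = \frac{1}{-54 - 2 \left(-28 + 4 \cdot 9\right) \left(-2 - 28 + 4 \cdot 9\right)} = \frac{1}{-54 - 2 \left(-28 + 36\right) \left(-2 - 28 + 36\right)} = \frac{1}{-54 - 16 \cdot 6} = \frac{1}{-54 - 96} = \frac{1}{-150} = - \frac{1}{150}$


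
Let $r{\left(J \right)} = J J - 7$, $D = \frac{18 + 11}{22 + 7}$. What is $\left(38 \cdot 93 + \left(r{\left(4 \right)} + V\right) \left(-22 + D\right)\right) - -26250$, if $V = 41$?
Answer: $28734$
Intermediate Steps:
$D = 1$ ($D = \frac{29}{29} = 29 \cdot \frac{1}{29} = 1$)
$r{\left(J \right)} = -7 + J^{2}$ ($r{\left(J \right)} = J^{2} - 7 = -7 + J^{2}$)
$\left(38 \cdot 93 + \left(r{\left(4 \right)} + V\right) \left(-22 + D\right)\right) - -26250 = \left(38 \cdot 93 + \left(\left(-7 + 4^{2}\right) + 41\right) \left(-22 + 1\right)\right) - -26250 = \left(3534 + \left(\left(-7 + 16\right) + 41\right) \left(-21\right)\right) + 26250 = \left(3534 + \left(9 + 41\right) \left(-21\right)\right) + 26250 = \left(3534 + 50 \left(-21\right)\right) + 26250 = \left(3534 - 1050\right) + 26250 = 2484 + 26250 = 28734$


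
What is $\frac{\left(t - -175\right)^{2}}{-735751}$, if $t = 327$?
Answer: $- \frac{252004}{735751} \approx -0.34251$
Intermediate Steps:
$\frac{\left(t - -175\right)^{2}}{-735751} = \frac{\left(327 - -175\right)^{2}}{-735751} = \left(327 + 175\right)^{2} \left(- \frac{1}{735751}\right) = 502^{2} \left(- \frac{1}{735751}\right) = 252004 \left(- \frac{1}{735751}\right) = - \frac{252004}{735751}$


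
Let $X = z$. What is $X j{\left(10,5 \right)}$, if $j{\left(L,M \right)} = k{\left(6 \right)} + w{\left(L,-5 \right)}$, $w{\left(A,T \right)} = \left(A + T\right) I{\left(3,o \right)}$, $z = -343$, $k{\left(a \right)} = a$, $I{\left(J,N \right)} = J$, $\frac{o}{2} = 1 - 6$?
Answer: $-7203$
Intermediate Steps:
$o = -10$ ($o = 2 \left(1 - 6\right) = 2 \left(-5\right) = -10$)
$w{\left(A,T \right)} = 3 A + 3 T$ ($w{\left(A,T \right)} = \left(A + T\right) 3 = 3 A + 3 T$)
$X = -343$
$j{\left(L,M \right)} = -9 + 3 L$ ($j{\left(L,M \right)} = 6 + \left(3 L + 3 \left(-5\right)\right) = 6 + \left(3 L - 15\right) = 6 + \left(-15 + 3 L\right) = -9 + 3 L$)
$X j{\left(10,5 \right)} = - 343 \left(-9 + 3 \cdot 10\right) = - 343 \left(-9 + 30\right) = \left(-343\right) 21 = -7203$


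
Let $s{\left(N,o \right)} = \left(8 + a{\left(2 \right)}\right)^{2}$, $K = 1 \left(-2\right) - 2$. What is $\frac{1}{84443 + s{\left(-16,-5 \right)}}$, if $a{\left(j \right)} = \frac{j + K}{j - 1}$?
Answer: $\frac{1}{84479} \approx 1.1837 \cdot 10^{-5}$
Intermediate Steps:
$K = -4$ ($K = -2 - 2 = -4$)
$a{\left(j \right)} = \frac{-4 + j}{-1 + j}$ ($a{\left(j \right)} = \frac{j - 4}{j - 1} = \frac{-4 + j}{-1 + j}$)
$s{\left(N,o \right)} = 36$ ($s{\left(N,o \right)} = \left(8 + \frac{-4 + 2}{-1 + 2}\right)^{2} = \left(8 + 1^{-1} \left(-2\right)\right)^{2} = \left(8 + 1 \left(-2\right)\right)^{2} = \left(8 - 2\right)^{2} = 6^{2} = 36$)
$\frac{1}{84443 + s{\left(-16,-5 \right)}} = \frac{1}{84443 + 36} = \frac{1}{84479}$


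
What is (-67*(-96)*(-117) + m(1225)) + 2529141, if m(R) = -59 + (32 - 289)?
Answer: 1776281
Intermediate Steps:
m(R) = -316 (m(R) = -59 - 257 = -316)
(-67*(-96)*(-117) + m(1225)) + 2529141 = (-67*(-96)*(-117) - 316) + 2529141 = (6432*(-117) - 316) + 2529141 = (-752544 - 316) + 2529141 = -752860 + 2529141 = 1776281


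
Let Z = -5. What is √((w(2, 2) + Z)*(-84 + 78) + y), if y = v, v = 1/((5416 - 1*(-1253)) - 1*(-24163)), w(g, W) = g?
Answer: √1069440679/7708 ≈ 4.2426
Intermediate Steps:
v = 1/30832 (v = 1/((5416 + 1253) + 24163) = 1/(6669 + 24163) = 1/30832 ≈ 3.2434e-5)
y = 1/30832 ≈ 3.2434e-5
√((w(2, 2) + Z)*(-84 + 78) + y) = √((2 - 5)*(-84 + 78) + 1/30832) = √(-3*(-6) + 1/30832) = √(18 + 1/30832) = √(554977/30832) = √1069440679/7708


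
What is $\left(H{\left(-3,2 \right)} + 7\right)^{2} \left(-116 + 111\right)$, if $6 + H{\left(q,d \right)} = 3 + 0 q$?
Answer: $-80$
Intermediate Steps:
$H{\left(q,d \right)} = -3$ ($H{\left(q,d \right)} = -6 + \left(3 + 0 q\right) = -6 + \left(3 + 0\right) = -6 + 3 = -3$)
$\left(H{\left(-3,2 \right)} + 7\right)^{2} \left(-116 + 111\right) = \left(-3 + 7\right)^{2} \left(-116 + 111\right) = 4^{2} \left(-5\right) = 16 \left(-5\right) = -80$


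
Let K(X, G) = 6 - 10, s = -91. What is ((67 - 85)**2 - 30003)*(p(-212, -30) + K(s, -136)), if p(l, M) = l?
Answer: 6410664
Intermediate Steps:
K(X, G) = -4
((67 - 85)**2 - 30003)*(p(-212, -30) + K(s, -136)) = ((67 - 85)**2 - 30003)*(-212 - 4) = ((-18)**2 - 30003)*(-216) = (324 - 30003)*(-216) = -29679*(-216) = 6410664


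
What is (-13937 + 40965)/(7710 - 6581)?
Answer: 27028/1129 ≈ 23.940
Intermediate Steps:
(-13937 + 40965)/(7710 - 6581) = 27028/1129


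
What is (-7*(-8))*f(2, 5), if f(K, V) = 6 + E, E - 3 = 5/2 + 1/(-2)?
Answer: 616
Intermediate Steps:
E = 5 (E = 3 + (5/2 + 1/(-2)) = 3 + (5*(½) + 1*(-½)) = 3 + (5/2 - ½) = 3 + 2 = 5)
f(K, V) = 11 (f(K, V) = 6 + 5 = 11)
(-7*(-8))*f(2, 5) = -7*(-8)*11 = 56*11 = 616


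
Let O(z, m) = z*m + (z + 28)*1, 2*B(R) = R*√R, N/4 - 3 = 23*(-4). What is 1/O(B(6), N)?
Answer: -14/3402283 - 1065*√6/6804566 ≈ -0.00038749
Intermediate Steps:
N = -356 (N = 12 + 4*(23*(-4)) = 12 + 4*(-92) = 12 - 368 = -356)
B(R) = R^(3/2)/2 (B(R) = (R*√R)/2 = R^(3/2)/2)
O(z, m) = 28 + z + m*z (O(z, m) = m*z + (28 + z)*1 = m*z + (28 + z) = 28 + z + m*z)
1/O(B(6), N) = 1/(28 + 6^(3/2)/2 - 178*6^(3/2)) = 1/(28 + (6*√6)/2 - 178*6*√6) = 1/(28 + 3*√6 - 1068*√6) = 1/(28 - 1065*√6)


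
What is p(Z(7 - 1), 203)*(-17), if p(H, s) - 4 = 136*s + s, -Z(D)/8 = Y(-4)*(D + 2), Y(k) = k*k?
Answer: -472855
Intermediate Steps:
Y(k) = k²
Z(D) = -256 - 128*D (Z(D) = -8*(-4)²*(D + 2) = -128*(2 + D) = -8*(32 + 16*D) = -256 - 128*D)
p(H, s) = 4 + 137*s (p(H, s) = 4 + (136*s + s) = 4 + 137*s)
p(Z(7 - 1), 203)*(-17) = (4 + 137*203)*(-17) = (4 + 27811)*(-17) = 27815*(-17) = -472855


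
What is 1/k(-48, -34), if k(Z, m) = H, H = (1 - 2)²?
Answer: 1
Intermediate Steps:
H = 1 (H = (-1)² = 1)
k(Z, m) = 1
1/k(-48, -34) = 1/1 = 1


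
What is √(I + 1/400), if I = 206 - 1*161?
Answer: √18001/20 ≈ 6.7084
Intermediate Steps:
I = 45 (I = 206 - 161 = 45)
√(I + 1/400) = √(45 + 1/400) = √(18001/400) = √18001/20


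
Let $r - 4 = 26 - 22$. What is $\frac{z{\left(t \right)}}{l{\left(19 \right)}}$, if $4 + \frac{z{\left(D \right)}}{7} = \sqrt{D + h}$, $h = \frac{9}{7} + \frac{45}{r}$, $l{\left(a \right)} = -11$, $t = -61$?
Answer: $\frac{28}{11} - \frac{i \sqrt{42406}}{44} \approx 2.5455 - 4.6802 i$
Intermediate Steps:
$r = 8$ ($r = 4 + \left(26 - 22\right) = 4 + 4 = 8$)
$h = \frac{387}{56}$ ($h = \frac{9}{7} + \frac{45}{8} = \frac{387}{56} \approx 6.9107$)
$z{\left(D \right)} = -28 + 7 \sqrt{\frac{387}{56} + D}$ ($z{\left(D \right)} = -28 + 7 \sqrt{D + \frac{387}{56}} = -28 + 7 \sqrt{\frac{387}{56} + D}$)
$\frac{z{\left(t \right)}}{l{\left(19 \right)}} = \frac{-28 + \frac{\sqrt{5418 + 784 \left(-61\right)}}{4}}{-11} = \left(-28 + \frac{\sqrt{5418 - 47824}}{4}\right) \left(- \frac{1}{11}\right) = \left(-28 + \frac{\sqrt{-42406}}{4}\right) \left(- \frac{1}{11}\right) = \left(-28 + \frac{i \sqrt{42406}}{4}\right) \left(- \frac{1}{11}\right) = \frac{28}{11} - \frac{i \sqrt{42406}}{44}$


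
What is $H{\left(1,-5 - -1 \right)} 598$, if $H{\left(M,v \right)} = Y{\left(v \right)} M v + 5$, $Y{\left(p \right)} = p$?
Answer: $12558$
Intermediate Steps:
$H{\left(M,v \right)} = 5 + M v^{2}$ ($H{\left(M,v \right)} = v M v + 5 = M v v + 5 = M v^{2} + 5 = 5 + M v^{2}$)
$H{\left(1,-5 - -1 \right)} 598 = \left(5 + 1 \left(-5 - -1\right)^{2}\right) 598 = \left(5 + 1 \left(-5 + 1\right)^{2}\right) 598 = \left(5 + 1 \left(-4\right)^{2}\right) 598 = \left(5 + 1 \cdot 16\right) 598 = \left(5 + 16\right) 598 = 21 \cdot 598 = 12558$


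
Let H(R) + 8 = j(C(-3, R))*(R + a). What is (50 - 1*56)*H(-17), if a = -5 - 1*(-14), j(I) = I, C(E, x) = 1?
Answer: 96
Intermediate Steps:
a = 9 (a = -5 + 14 = 9)
H(R) = 1 + R (H(R) = -8 + 1*(R + 9) = -8 + 1*(9 + R) = -8 + (9 + R) = 1 + R)
(50 - 1*56)*H(-17) = (50 - 1*56)*(1 - 17) = (50 - 56)*(-16) = -6*(-16) = 96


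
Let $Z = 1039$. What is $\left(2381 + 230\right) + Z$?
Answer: $3650$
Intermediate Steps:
$\left(2381 + 230\right) + Z = \left(2381 + 230\right) + 1039 = 2611 + 1039 = 3650$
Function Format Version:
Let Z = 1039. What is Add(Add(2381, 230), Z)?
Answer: 3650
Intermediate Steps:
Add(Add(2381, 230), Z) = Add(Add(2381, 230), 1039) = Add(2611, 1039) = 3650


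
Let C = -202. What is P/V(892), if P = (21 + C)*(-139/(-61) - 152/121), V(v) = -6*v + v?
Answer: 1366007/32919260 ≈ 0.041496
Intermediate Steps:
V(v) = -5*v
P = -1366007/7381 (P = (21 - 202)*(-139/(-61) - 152/121) = -181*(-139*(-1/61) - 152*1/121) = -181*(139/61 - 152/121) = -181*7547/7381 = -1366007/7381 ≈ -185.07)
P/V(892) = -1366007/(7381*((-5*892))) = -1366007/7381/(-4460) = -1366007/7381*(-1/4460) = 1366007/32919260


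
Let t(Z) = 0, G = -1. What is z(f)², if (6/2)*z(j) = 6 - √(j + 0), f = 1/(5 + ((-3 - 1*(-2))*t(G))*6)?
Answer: (30 - √5)²/225 ≈ 3.4259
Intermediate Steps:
f = ⅕ (f = 1/(5 + ((-3 - 1*(-2))*0)*6) = 1/(5 + ((-3 + 2)*0)*6) = 1/(5 - 1*0*6) = 1/(5 + 0*6) = 1/(5 + 0) = 1/5 = ⅕ ≈ 0.20000)
z(j) = 2 - √j/3 (z(j) = (6 - √(j + 0))/3 = (6 - √j)/3 = 2 - √j/3)
z(f)² = (2 - √5/15)²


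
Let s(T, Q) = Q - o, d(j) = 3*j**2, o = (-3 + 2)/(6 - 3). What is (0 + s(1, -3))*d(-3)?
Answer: -72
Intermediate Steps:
o = -1/3 ≈ -0.33333
s(T, Q) = 1/3 + Q (s(T, Q) = Q - 1*(-1/3) = Q + 1/3 = 1/3 + Q)
(0 + s(1, -3))*d(-3) = (0 + (1/3 - 3))*(3*(-3)**2) = (0 - 8/3)*(3*9) = -8/3*27 = -72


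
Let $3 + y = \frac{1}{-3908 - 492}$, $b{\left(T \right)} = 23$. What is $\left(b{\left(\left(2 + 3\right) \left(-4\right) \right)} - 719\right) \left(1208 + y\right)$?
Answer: $- \frac{461273913}{550} \approx -8.3868 \cdot 10^{5}$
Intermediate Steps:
$y = - \frac{13201}{4400}$ ($y = -3 + \frac{1}{-3908 - 492} = -3 + \frac{1}{-4400} = -3 - \frac{1}{4400} = - \frac{13201}{4400} \approx -3.0002$)
$\left(b{\left(\left(2 + 3\right) \left(-4\right) \right)} - 719\right) \left(1208 + y\right) = \left(23 - 719\right) \left(1208 - \frac{13201}{4400}\right) = \left(-696\right) \frac{5301999}{4400} = - \frac{461273913}{550}$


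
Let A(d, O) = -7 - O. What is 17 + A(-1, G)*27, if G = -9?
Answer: 71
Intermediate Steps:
17 + A(-1, G)*27 = 17 + (-7 - 1*(-9))*27 = 17 + (-7 + 9)*27 = 17 + 2*27 = 17 + 54 = 71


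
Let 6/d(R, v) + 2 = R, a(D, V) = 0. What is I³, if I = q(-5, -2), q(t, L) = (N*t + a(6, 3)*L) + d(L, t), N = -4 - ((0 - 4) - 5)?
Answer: -148877/8 ≈ -18610.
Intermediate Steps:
d(R, v) = 6/(-2 + R)
N = 5 (N = -4 - (-4 - 5) = -4 - 1*(-9) = -4 + 9 = 5)
q(t, L) = 5*t + 6/(-2 + L) (q(t, L) = (5*t + 0*L) + 6/(-2 + L) = (5*t + 0) + 6/(-2 + L) = 5*t + 6/(-2 + L))
I = -53/2 (I = (6 + 5*(-5)*(-2 - 2))/(-2 - 2) = (6 + 5*(-5)*(-4))/(-4) = -(6 + 100)/4 = -¼*106 = -53/2 ≈ -26.500)
I³ = (-53/2)³ = -148877/8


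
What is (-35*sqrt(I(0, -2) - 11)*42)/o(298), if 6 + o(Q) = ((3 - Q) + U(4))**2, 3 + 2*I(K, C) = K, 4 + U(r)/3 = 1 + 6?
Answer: -735*I*sqrt(2)/16358 ≈ -0.063544*I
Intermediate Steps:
U(r) = 9 (U(r) = -12 + 3*(1 + 6) = -12 + 3*7 = -12 + 21 = 9)
I(K, C) = -3/2 + K/2
o(Q) = -6 + (12 - Q)**2 (o(Q) = -6 + ((3 - Q) + 9)**2 = -6 + (12 - Q)**2)
(-35*sqrt(I(0, -2) - 11)*42)/o(298) = (-35*sqrt((-3/2 + (1/2)*0) - 11)*42)/(-6 + (12 - 1*298)**2) = (-35*sqrt((-3/2 + 0) - 11)*42)/(-6 + (12 - 298)**2) = (-35*sqrt(-3/2 - 11)*42)/(-6 + (-286)**2) = (-175*I*sqrt(2)/2*42)/(-6 + 81796) = (-175*I*sqrt(2)/2*42)/81790 = (-175*I*sqrt(2)/2*42)*(1/81790) = -3675*I*sqrt(2)*(1/81790) = -735*I*sqrt(2)/16358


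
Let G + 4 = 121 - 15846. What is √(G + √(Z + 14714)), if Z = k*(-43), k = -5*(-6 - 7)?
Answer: √(-15729 + √11919) ≈ 124.98*I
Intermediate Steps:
G = -15729 (G = -4 + (121 - 15846) = -4 - 15725 = -15729)
k = 65 (k = -5*(-13) = 65)
Z = -2795 (Z = 65*(-43) = -2795)
√(G + √(Z + 14714)) = √(-15729 + √(-2795 + 14714)) = √(-15729 + √11919)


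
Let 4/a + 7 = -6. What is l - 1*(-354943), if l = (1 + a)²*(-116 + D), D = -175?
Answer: 59961796/169 ≈ 3.5480e+5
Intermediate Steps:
a = -4/13 (a = 4/(-7 - 6) = 4/(-13) = 4*(-1/13) = -4/13 ≈ -0.30769)
l = -23571/169 (l = (1 - 4/13)²*(-116 - 175) = (9/13)²*(-291) = (81/169)*(-291) = -23571/169 ≈ -139.47)
l - 1*(-354943) = -23571/169 - 1*(-354943) = -23571/169 + 354943 = 59961796/169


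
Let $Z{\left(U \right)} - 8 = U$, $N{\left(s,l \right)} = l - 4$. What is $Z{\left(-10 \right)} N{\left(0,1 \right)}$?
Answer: $6$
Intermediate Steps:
$N{\left(s,l \right)} = -4 + l$ ($N{\left(s,l \right)} = l - 4 = -4 + l$)
$Z{\left(U \right)} = 8 + U$
$Z{\left(-10 \right)} N{\left(0,1 \right)} = \left(8 - 10\right) \left(-4 + 1\right) = \left(-2\right) \left(-3\right) = 6$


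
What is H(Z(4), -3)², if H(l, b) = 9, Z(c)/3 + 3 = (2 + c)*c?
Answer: 81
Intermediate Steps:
Z(c) = -9 + 3*c*(2 + c) (Z(c) = -9 + 3*((2 + c)*c) = -9 + 3*(c*(2 + c)) = -9 + 3*c*(2 + c))
H(Z(4), -3)² = 9² = 81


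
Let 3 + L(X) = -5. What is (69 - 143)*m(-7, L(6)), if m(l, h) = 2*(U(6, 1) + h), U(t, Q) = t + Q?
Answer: 148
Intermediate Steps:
L(X) = -8 (L(X) = -3 - 5 = -8)
U(t, Q) = Q + t
m(l, h) = 14 + 2*h (m(l, h) = 2*((1 + 6) + h) = 2*(7 + h) = 14 + 2*h)
(69 - 143)*m(-7, L(6)) = (69 - 143)*(14 + 2*(-8)) = -74*(14 - 16) = -74*(-2) = 148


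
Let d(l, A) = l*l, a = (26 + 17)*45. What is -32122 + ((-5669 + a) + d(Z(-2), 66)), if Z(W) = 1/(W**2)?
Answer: -573695/16 ≈ -35856.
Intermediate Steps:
Z(W) = W**(-2)
a = 1935 (a = 43*45 = 1935)
d(l, A) = l**2
-32122 + ((-5669 + a) + d(Z(-2), 66)) = -32122 + ((-5669 + 1935) + ((-2)**(-2))**2) = -32122 + (-3734 + (1/4)**2) = -32122 + (-3734 + 1/16) = -32122 - 59743/16 = -573695/16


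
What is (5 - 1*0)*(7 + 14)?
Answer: 105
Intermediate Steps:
(5 - 1*0)*(7 + 14) = (5 + 0)*21 = 5*21 = 105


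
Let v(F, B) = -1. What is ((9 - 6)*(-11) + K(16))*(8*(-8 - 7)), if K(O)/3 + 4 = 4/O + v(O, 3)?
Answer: 5670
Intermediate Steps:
K(O) = -15 + 12/O (K(O) = -12 + 3*(4/O - 1) = -12 + 3*(-1 + 4/O) = -12 + (-3 + 12/O) = -15 + 12/O)
((9 - 6)*(-11) + K(16))*(8*(-8 - 7)) = ((9 - 6)*(-11) + (-15 + 12/16))*(8*(-8 - 7)) = (3*(-11) + (-15 + 12*(1/16)))*(8*(-15)) = (-33 + (-15 + 3/4))*(-120) = (-33 - 57/4)*(-120) = -189/4*(-120) = 5670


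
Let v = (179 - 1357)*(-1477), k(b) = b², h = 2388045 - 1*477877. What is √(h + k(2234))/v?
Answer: √1725231/869953 ≈ 0.0015098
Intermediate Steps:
h = 1910168 (h = 2388045 - 477877 = 1910168)
v = 1739906 (v = -1178*(-1477) = 1739906)
√(h + k(2234))/v = √(1910168 + 2234²)/1739906 = √(1910168 + 4990756)*(1/1739906) = √6900924*(1/1739906) = (2*√1725231)*(1/1739906) = √1725231/869953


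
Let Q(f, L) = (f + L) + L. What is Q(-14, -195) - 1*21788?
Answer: -22192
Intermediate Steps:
Q(f, L) = f + 2*L (Q(f, L) = (L + f) + L = f + 2*L)
Q(-14, -195) - 1*21788 = (-14 + 2*(-195)) - 1*21788 = (-14 - 390) - 21788 = -404 - 21788 = -22192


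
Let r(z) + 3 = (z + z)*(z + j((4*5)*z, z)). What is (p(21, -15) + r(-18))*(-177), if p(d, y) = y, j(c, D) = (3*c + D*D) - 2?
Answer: -4941486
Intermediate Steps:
j(c, D) = -2 + D² + 3*c (j(c, D) = (3*c + D²) - 2 = (D² + 3*c) - 2 = -2 + D² + 3*c)
r(z) = -3 + 2*z*(-2 + z² + 61*z) (r(z) = -3 + (z + z)*(z + (-2 + z² + 3*((4*5)*z))) = -3 + (2*z)*(z + (-2 + z² + 3*(20*z))) = -3 + (2*z)*(z + (-2 + z² + 60*z)) = -3 + (2*z)*(-2 + z² + 61*z) = -3 + 2*z*(-2 + z² + 61*z))
(p(21, -15) + r(-18))*(-177) = (-15 + (-3 - 4*(-18) + 2*(-18)³ + 122*(-18)²))*(-177) = (-15 + (-3 + 72 + 2*(-5832) + 122*324))*(-177) = (-15 + (-3 + 72 - 11664 + 39528))*(-177) = (-15 + 27933)*(-177) = 27918*(-177) = -4941486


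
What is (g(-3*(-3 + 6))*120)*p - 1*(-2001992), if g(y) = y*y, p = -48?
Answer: 1535432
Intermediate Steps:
g(y) = y²
(g(-3*(-3 + 6))*120)*p - 1*(-2001992) = ((-3*(-3 + 6))²*120)*(-48) - 1*(-2001992) = ((-3*3)²*120)*(-48) + 2001992 = ((-9)²*120)*(-48) + 2001992 = (81*120)*(-48) + 2001992 = 9720*(-48) + 2001992 = -466560 + 2001992 = 1535432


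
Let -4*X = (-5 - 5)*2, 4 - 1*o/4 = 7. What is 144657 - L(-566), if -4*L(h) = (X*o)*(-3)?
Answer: 144702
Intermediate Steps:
o = -12 (o = 16 - 4*7 = 16 - 28 = -12)
X = 5 (X = -(-5 - 5)*2/4 = -(-5)*2/2 = -¼*(-20) = 5)
L(h) = -45 (L(h) = -5*(-12)*(-3)/4 = -(-15)*(-3) = -¼*180 = -45)
144657 - L(-566) = 144657 - 1*(-45) = 144657 + 45 = 144702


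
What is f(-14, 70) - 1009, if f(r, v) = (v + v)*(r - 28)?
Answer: -6889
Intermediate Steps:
f(r, v) = 2*v*(-28 + r) (f(r, v) = (2*v)*(-28 + r) = 2*v*(-28 + r))
f(-14, 70) - 1009 = 2*70*(-28 - 14) - 1009 = 2*70*(-42) - 1009 = -5880 - 1009 = -6889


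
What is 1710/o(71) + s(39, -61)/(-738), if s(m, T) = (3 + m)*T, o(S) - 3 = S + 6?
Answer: 24449/984 ≈ 24.847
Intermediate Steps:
o(S) = 9 + S (o(S) = 3 + (S + 6) = 3 + (6 + S) = 9 + S)
s(m, T) = T*(3 + m)
1710/o(71) + s(39, -61)/(-738) = 1710/(9 + 71) - 61*(3 + 39)/(-738) = 1710/80 - 61*42*(-1/738) = 1710*(1/80) - 2562*(-1/738) = 171/8 + 427/123 = 24449/984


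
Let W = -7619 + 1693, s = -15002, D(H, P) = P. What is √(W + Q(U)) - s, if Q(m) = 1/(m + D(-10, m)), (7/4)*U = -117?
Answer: 15002 + I*√144215318/156 ≈ 15002.0 + 76.981*I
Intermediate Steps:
U = -468/7 (U = (4/7)*(-117) = -468/7 ≈ -66.857)
Q(m) = 1/(2*m) (Q(m) = 1/(m + m) = 1/(2*m))
W = -5926
√(W + Q(U)) - s = √(-5926 + 1/(2*(-468/7))) - 1*(-15002) = √(-5926 + (½)*(-7/468)) + 15002 = √(-5926 - 7/936) + 15002 = √(-5546743/936) + 15002 = I*√144215318/156 + 15002 = 15002 + I*√144215318/156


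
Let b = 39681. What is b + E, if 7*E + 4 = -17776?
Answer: 37141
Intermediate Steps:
E = -2540 (E = -4/7 + (1/7)*(-17776) = -4/7 - 17776/7 = -2540)
b + E = 39681 - 2540 = 37141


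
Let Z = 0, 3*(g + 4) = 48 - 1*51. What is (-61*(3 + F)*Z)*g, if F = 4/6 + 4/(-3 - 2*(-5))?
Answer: 0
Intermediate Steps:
g = -5 (g = -4 + (48 - 1*51)/3 = -4 + (48 - 51)/3 = -4 + (⅓)*(-3) = -4 - 1 = -5)
F = 26/21 (F = 4*(⅙) + 4/(-3 + 10) = ⅔ + 4/7 = 26/21 ≈ 1.2381)
(-61*(3 + F)*Z)*g = -61*(3 + 26/21)*0*(-5) = -5429*0/21*(-5) = -61*0*(-5) = 0*(-5) = 0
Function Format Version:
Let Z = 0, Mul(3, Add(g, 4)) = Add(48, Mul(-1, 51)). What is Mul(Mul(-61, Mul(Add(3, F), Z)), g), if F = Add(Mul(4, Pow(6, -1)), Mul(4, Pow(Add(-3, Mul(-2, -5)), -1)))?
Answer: 0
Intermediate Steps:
g = -5 (g = Add(-4, Mul(Rational(1, 3), Add(48, Mul(-1, 51)))) = Add(-4, Mul(Rational(1, 3), Add(48, -51))) = Add(-4, Mul(Rational(1, 3), -3)) = Add(-4, -1) = -5)
F = Rational(26, 21) (F = Add(Mul(4, Rational(1, 6)), Mul(4, Pow(Add(-3, 10), -1))) = Add(Rational(2, 3), Mul(4, Pow(7, -1))) = Add(Rational(2, 3), Mul(4, Rational(1, 7))) = Add(Rational(2, 3), Rational(4, 7)) = Rational(26, 21) ≈ 1.2381)
Mul(Mul(-61, Mul(Add(3, F), Z)), g) = Mul(Mul(-61, Mul(Add(3, Rational(26, 21)), 0)), -5) = Mul(Mul(-61, Mul(Rational(89, 21), 0)), -5) = Mul(Mul(-61, 0), -5) = Mul(0, -5) = 0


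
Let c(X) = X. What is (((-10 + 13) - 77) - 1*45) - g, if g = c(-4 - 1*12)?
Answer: -103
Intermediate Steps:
g = -16 (g = -4 - 1*12 = -4 - 12 = -16)
(((-10 + 13) - 77) - 1*45) - g = (((-10 + 13) - 77) - 1*45) - 1*(-16) = ((3 - 77) - 45) + 16 = (-74 - 45) + 16 = -119 + 16 = -103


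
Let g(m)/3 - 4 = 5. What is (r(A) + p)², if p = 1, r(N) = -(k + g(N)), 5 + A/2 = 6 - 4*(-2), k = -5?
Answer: 441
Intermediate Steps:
A = 18 (A = -10 + 2*(6 - 4*(-2)) = -10 + 2*(6 + 8) = -10 + 2*14 = -10 + 28 = 18)
g(m) = 27 (g(m) = 12 + 3*5 = 12 + 15 = 27)
r(N) = -22 (r(N) = -(-5 + 27) = -1*22 = -22)
(r(A) + p)² = (-22 + 1)² = (-21)² = 441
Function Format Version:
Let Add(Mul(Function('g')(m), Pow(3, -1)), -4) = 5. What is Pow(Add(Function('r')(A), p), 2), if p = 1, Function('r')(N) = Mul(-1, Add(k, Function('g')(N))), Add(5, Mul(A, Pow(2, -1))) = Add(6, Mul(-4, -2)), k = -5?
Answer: 441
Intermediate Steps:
A = 18 (A = Add(-10, Mul(2, Add(6, Mul(-4, -2)))) = Add(-10, Mul(2, Add(6, 8))) = Add(-10, Mul(2, 14)) = Add(-10, 28) = 18)
Function('g')(m) = 27 (Function('g')(m) = Add(12, Mul(3, 5)) = Add(12, 15) = 27)
Function('r')(N) = -22 (Function('r')(N) = Mul(-1, Add(-5, 27)) = Mul(-1, 22) = -22)
Pow(Add(Function('r')(A), p), 2) = Pow(Add(-22, 1), 2) = Pow(-21, 2) = 441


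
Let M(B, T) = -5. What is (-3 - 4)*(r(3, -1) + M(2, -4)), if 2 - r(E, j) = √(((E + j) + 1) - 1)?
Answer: 21 + 7*√2 ≈ 30.900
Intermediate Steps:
r(E, j) = 2 - √(E + j) (r(E, j) = 2 - √(((E + j) + 1) - 1) = 2 - √((1 + E + j) - 1) = 2 - √(E + j))
(-3 - 4)*(r(3, -1) + M(2, -4)) = (-3 - 4)*((2 - √(3 - 1)) - 5) = -7*((2 - √2) - 5) = -7*(-3 - √2) = 21 + 7*√2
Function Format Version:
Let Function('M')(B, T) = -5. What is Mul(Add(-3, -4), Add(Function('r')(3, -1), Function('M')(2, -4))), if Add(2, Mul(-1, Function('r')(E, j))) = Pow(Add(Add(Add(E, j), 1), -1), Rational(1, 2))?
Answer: Add(21, Mul(7, Pow(2, Rational(1, 2)))) ≈ 30.900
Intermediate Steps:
Function('r')(E, j) = Add(2, Mul(-1, Pow(Add(E, j), Rational(1, 2)))) (Function('r')(E, j) = Add(2, Mul(-1, Pow(Add(Add(Add(E, j), 1), -1), Rational(1, 2)))) = Add(2, Mul(-1, Pow(Add(Add(1, E, j), -1), Rational(1, 2)))) = Add(2, Mul(-1, Pow(Add(E, j), Rational(1, 2)))))
Mul(Add(-3, -4), Add(Function('r')(3, -1), Function('M')(2, -4))) = Mul(Add(-3, -4), Add(Add(2, Mul(-1, Pow(Add(3, -1), Rational(1, 2)))), -5)) = Mul(-7, Add(Add(2, Mul(-1, Pow(2, Rational(1, 2)))), -5)) = Mul(-7, Add(-3, Mul(-1, Pow(2, Rational(1, 2))))) = Add(21, Mul(7, Pow(2, Rational(1, 2))))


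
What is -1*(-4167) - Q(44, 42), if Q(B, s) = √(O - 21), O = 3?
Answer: 4167 - 3*I*√2 ≈ 4167.0 - 4.2426*I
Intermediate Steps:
Q(B, s) = 3*I*√2 (Q(B, s) = √(3 - 21) = √(-18) = 3*I*√2)
-1*(-4167) - Q(44, 42) = -1*(-4167) - 3*I*√2 = 4167 - 3*I*√2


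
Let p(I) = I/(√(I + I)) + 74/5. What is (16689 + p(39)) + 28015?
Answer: 223594/5 + √78/2 ≈ 44723.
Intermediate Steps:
p(I) = 74/5 + √2*√I/2 (p(I) = I/(√(2*I)) + 74*(⅕) = I/((√2*√I)) + 74/5 = I*(√2/(2*√I)) + 74/5 = √2*√I/2 + 74/5 = 74/5 + √2*√I/2)
(16689 + p(39)) + 28015 = (16689 + (74/5 + √2*√39/2)) + 28015 = (16689 + (74/5 + √78/2)) + 28015 = (83519/5 + √78/2) + 28015 = 223594/5 + √78/2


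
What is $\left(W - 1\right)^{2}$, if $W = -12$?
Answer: $169$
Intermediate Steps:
$\left(W - 1\right)^{2} = \left(-12 - 1\right)^{2} = \left(-13\right)^{2} = 169$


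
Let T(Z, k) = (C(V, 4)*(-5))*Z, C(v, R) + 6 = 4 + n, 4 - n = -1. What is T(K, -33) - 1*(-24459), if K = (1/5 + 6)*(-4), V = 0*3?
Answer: 24831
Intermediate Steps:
n = 5 (n = 4 - 1*(-1) = 4 + 1 = 5)
V = 0
K = -124/5 (K = (⅕ + 6)*(-4) = (31/5)*(-4) = -124/5 ≈ -24.800)
C(v, R) = 3 (C(v, R) = -6 + (4 + 5) = -6 + 9 = 3)
T(Z, k) = -15*Z (T(Z, k) = (3*(-5))*Z = -15*Z)
T(K, -33) - 1*(-24459) = -15*(-124/5) - 1*(-24459) = 372 + 24459 = 24831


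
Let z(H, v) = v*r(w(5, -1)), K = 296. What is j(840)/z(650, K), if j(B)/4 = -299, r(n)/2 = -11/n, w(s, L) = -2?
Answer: -299/814 ≈ -0.36732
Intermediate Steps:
r(n) = -22/n (r(n) = 2*(-11/n) = -22/n)
j(B) = -1196 (j(B) = 4*(-299) = -1196)
z(H, v) = 11*v (z(H, v) = v*(-22/(-2)) = v*(-22*(-1/2)) = v*11 = 11*v)
j(840)/z(650, K) = -1196/(11*296) = -1196/3256 = -1196*1/3256 = -299/814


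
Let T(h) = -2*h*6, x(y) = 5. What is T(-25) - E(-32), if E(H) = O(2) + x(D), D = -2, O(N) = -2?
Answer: 297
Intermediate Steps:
E(H) = 3 (E(H) = -2 + 5 = 3)
T(h) = -12*h
T(-25) - E(-32) = -12*(-25) - 1*3 = 300 - 3 = 297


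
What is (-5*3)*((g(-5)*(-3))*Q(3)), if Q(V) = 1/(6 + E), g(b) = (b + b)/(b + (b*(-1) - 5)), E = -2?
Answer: 45/2 ≈ 22.500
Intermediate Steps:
g(b) = -2*b/5 (g(b) = (2*b)/(b + (-b - 5)) = (2*b)/(b + (-5 - b)) = (2*b)/(-5) = (2*b)*(-1/5) = -2*b/5)
Q(V) = 1/4 (Q(V) = 1/(6 - 2) = 1/4)
(-5*3)*((g(-5)*(-3))*Q(3)) = (-5*3)*((-2/5*(-5)*(-3))*(1/4)) = -15*2*(-3)/4 = -(-90)/4 = -15*(-3/2) = 45/2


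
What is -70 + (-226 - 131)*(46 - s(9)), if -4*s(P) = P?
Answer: -69181/4 ≈ -17295.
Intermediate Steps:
s(P) = -P/4
-70 + (-226 - 131)*(46 - s(9)) = -70 + (-226 - 131)*(46 - (-1)*9/4) = -70 - 357*(46 - 1*(-9/4)) = -70 - 357*(46 + 9/4) = -70 - 357*193/4 = -70 - 68901/4 = -69181/4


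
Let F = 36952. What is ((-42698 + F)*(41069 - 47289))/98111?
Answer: 2749240/7547 ≈ 364.28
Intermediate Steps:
((-42698 + F)*(41069 - 47289))/98111 = ((-42698 + 36952)*(41069 - 47289))/98111 = -5746*(-6220)*(1/98111) = 35740120*(1/98111) = 2749240/7547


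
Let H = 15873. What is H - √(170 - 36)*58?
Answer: 15873 - 58*√134 ≈ 15202.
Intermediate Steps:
H - √(170 - 36)*58 = 15873 - √(170 - 36)*58 = 15873 - √134*58 = 15873 - 58*√134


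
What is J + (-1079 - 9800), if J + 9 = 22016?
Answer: 11128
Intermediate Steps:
J = 22007 (J = -9 + 22016 = 22007)
J + (-1079 - 9800) = 22007 + (-1079 - 9800) = 22007 - 10879 = 11128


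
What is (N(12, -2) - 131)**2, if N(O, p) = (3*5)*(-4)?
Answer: 36481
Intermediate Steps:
N(O, p) = -60 (N(O, p) = 15*(-4) = -60)
(N(12, -2) - 131)**2 = (-60 - 131)**2 = (-191)**2 = 36481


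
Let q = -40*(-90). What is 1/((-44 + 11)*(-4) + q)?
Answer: 1/3732 ≈ 0.00026795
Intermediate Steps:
q = 3600
1/((-44 + 11)*(-4) + q) = 1/((-44 + 11)*(-4) + 3600) = 1/(-33*(-4) + 3600) = 1/(132 + 3600) = 1/3732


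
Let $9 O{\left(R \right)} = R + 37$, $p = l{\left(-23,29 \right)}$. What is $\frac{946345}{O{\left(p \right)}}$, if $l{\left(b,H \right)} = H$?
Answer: $\frac{2839035}{22} \approx 1.2905 \cdot 10^{5}$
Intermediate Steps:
$p = 29$
$O{\left(R \right)} = \frac{37}{9} + \frac{R}{9}$ ($O{\left(R \right)} = \frac{R + 37}{9} = \frac{37 + R}{9} = \frac{37}{9} + \frac{R}{9}$)
$\frac{946345}{O{\left(p \right)}} = \frac{946345}{\frac{37}{9} + \frac{1}{9} \cdot 29} = \frac{946345}{\frac{37}{9} + \frac{29}{9}} = \frac{946345}{\frac{22}{3}} = 946345 \cdot \frac{3}{22} = \frac{2839035}{22}$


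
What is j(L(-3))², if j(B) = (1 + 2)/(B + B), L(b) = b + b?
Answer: 1/16 ≈ 0.062500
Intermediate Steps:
L(b) = 2*b
j(B) = 3/(2*B) (j(B) = 3/((2*B)) = 3*(1/(2*B)) = 3/(2*B))
j(L(-3))² = (3/(2*((2*(-3)))))² = ((3/2)/(-6))² = ((3/2)*(-⅙))² = (-¼)² = 1/16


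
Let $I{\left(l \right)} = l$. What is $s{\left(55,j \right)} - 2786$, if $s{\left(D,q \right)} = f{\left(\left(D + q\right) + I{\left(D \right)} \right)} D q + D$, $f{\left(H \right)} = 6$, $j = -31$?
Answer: $-12961$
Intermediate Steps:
$s{\left(D,q \right)} = D + 6 D q$ ($s{\left(D,q \right)} = 6 D q + D = D + 6 D q$)
$s{\left(55,j \right)} - 2786 = 55 \left(1 + 6 \left(-31\right)\right) - 2786 = 55 \left(1 - 186\right) - 2786 = 55 \left(-185\right) - 2786 = -10175 - 2786 = -12961$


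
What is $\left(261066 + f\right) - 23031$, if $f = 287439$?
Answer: $525474$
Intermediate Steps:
$\left(261066 + f\right) - 23031 = \left(261066 + 287439\right) - 23031 = 548505 + \left(-89145 + 66114\right) = 548505 - 23031 = 525474$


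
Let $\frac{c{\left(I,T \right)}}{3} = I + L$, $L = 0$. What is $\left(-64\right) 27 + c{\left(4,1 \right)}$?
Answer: $-1716$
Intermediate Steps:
$c{\left(I,T \right)} = 3 I$ ($c{\left(I,T \right)} = 3 \left(I + 0\right) = 3 I$)
$\left(-64\right) 27 + c{\left(4,1 \right)} = \left(-64\right) 27 + 3 \cdot 4 = -1728 + 12 = -1716$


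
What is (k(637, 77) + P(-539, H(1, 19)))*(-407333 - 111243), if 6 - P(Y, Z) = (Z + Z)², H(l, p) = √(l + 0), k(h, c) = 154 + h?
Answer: -411230768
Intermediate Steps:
H(l, p) = √l
P(Y, Z) = 6 - 4*Z² (P(Y, Z) = 6 - (Z + Z)² = 6 - (2*Z)² = 6 - 4*Z²)
(k(637, 77) + P(-539, H(1, 19)))*(-407333 - 111243) = ((154 + 637) + (6 - 4*(√1)²))*(-407333 - 111243) = (791 + (6 - 4*1²))*(-518576) = (791 + (6 - 4*1))*(-518576) = (791 + (6 - 4))*(-518576) = (791 + 2)*(-518576) = 793*(-518576) = -411230768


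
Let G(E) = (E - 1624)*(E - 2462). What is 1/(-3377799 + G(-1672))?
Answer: 1/10247865 ≈ 9.7581e-8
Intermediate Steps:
G(E) = (-2462 + E)*(-1624 + E) (G(E) = (-1624 + E)*(-2462 + E) = (-2462 + E)*(-1624 + E))
1/(-3377799 + G(-1672)) = 1/(-3377799 + (3998288 + (-1672)² - 4086*(-1672))) = 1/(-3377799 + (3998288 + 2795584 + 6831792)) = 1/(-3377799 + 13625664) = 1/10247865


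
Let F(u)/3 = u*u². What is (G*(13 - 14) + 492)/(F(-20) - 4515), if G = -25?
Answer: -517/28515 ≈ -0.018131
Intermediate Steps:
F(u) = 3*u³ (F(u) = 3*(u*u²) = 3*u³)
(G*(13 - 14) + 492)/(F(-20) - 4515) = (-25*(13 - 14) + 492)/(3*(-20)³ - 4515) = (-25*(-1) + 492)/(3*(-8000) - 4515) = (25 + 492)/(-24000 - 4515) = 517/(-28515) = 517*(-1/28515) = -517/28515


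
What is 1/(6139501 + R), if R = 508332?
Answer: 1/6647833 ≈ 1.5042e-7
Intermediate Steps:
1/(6139501 + R) = 1/(6139501 + 508332) = 1/6647833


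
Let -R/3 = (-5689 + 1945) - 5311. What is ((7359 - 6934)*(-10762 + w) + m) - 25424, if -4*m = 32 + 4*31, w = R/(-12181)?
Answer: -56035776778/12181 ≈ -4.6003e+6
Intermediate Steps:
R = 27165 (R = -3*((-5689 + 1945) - 5311) = -3*(-3744 - 5311) = -3*(-9055) = 27165)
w = -27165/12181 (w = 27165/(-12181) = 27165*(-1/12181) = -27165/12181 ≈ -2.2301)
m = -39 (m = -(32 + 4*31)/4 = -(32 + 124)/4 = -¼*156 = -39)
((7359 - 6934)*(-10762 + w) + m) - 25424 = ((7359 - 6934)*(-10762 - 27165/12181) - 39) - 25424 = (425*(-131119087/12181) - 39) - 25424 = (-55725611975/12181 - 39) - 25424 = -55726087034/12181 - 25424 = -56035776778/12181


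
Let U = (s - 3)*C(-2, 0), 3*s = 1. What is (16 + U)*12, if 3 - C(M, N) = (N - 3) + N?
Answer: 0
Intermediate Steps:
s = ⅓ (s = (⅓)*1 = ⅓ ≈ 0.33333)
C(M, N) = 6 - 2*N (C(M, N) = 3 - ((N - 3) + N) = 3 - ((-3 + N) + N) = 3 - (-3 + 2*N) = 3 + (3 - 2*N) = 6 - 2*N)
U = -16 (U = (⅓ - 3)*(6 - 2*0) = -8*(6 + 0)/3 = -8/3*6 = -16)
(16 + U)*12 = (16 - 16)*12 = 0*12 = 0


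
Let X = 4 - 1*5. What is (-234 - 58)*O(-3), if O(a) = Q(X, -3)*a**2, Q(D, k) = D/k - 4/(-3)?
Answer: -4380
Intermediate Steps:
X = -1 (X = 4 - 5 = -1)
Q(D, k) = 4/3 + D/k (Q(D, k) = D/k - 4*(-1/3) = D/k + 4/3 = 4/3 + D/k)
O(a) = 5*a**2/3 (O(a) = (4/3 - 1/(-3))*a**2 = (4/3 - 1*(-1/3))*a**2 = (4/3 + 1/3)*a**2 = 5*a**2/3)
(-234 - 58)*O(-3) = (-234 - 58)*((5/3)*(-3)**2) = -1460*9/3 = -292*15 = -4380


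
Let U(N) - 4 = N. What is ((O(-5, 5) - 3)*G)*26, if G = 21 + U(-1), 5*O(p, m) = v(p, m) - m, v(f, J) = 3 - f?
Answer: -7488/5 ≈ -1497.6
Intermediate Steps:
U(N) = 4 + N
O(p, m) = ⅗ - m/5 - p/5 (O(p, m) = ((3 - p) - m)/5 = (3 - m - p)/5 = ⅗ - m/5 - p/5)
G = 24 (G = 21 + (4 - 1) = 21 + 3 = 24)
((O(-5, 5) - 3)*G)*26 = (((⅗ - ⅕*5 - ⅕*(-5)) - 3)*24)*26 = (((⅗ - 1 + 1) - 3)*24)*26 = ((⅗ - 3)*24)*26 = -12/5*24*26 = -288/5*26 = -7488/5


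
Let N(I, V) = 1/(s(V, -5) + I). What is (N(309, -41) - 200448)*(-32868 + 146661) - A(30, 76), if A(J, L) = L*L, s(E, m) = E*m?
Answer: -11724126596767/514 ≈ -2.2810e+10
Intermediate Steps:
A(J, L) = L²
N(I, V) = 1/(I - 5*V) (N(I, V) = 1/(V*(-5) + I) = 1/(-5*V + I) = 1/(I - 5*V))
(N(309, -41) - 200448)*(-32868 + 146661) - A(30, 76) = (1/(309 - 5*(-41)) - 200448)*(-32868 + 146661) - 1*76² = (1/(309 + 205) - 200448)*113793 - 1*5776 = (1/514 - 200448)*113793 - 5776 = -103030271/514*113793 - 5776 = -11724123627903/514 - 5776 = -11724126596767/514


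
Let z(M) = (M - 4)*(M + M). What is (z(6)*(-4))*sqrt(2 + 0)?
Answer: -96*sqrt(2) ≈ -135.76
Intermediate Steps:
z(M) = 2*M*(-4 + M) (z(M) = (-4 + M)*(2*M) = 2*M*(-4 + M))
(z(6)*(-4))*sqrt(2 + 0) = ((2*6*(-4 + 6))*(-4))*sqrt(2 + 0) = ((2*6*2)*(-4))*sqrt(2) = (24*(-4))*sqrt(2) = -96*sqrt(2)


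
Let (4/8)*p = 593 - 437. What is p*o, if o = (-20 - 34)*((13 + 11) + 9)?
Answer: -555984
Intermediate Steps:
p = 312 (p = 2*(593 - 437) = 2*156 = 312)
o = -1782 (o = -54*(24 + 9) = -54*33 = -1782)
p*o = 312*(-1782) = -555984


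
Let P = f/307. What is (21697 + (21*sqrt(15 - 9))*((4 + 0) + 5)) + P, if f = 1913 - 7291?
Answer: 6655601/307 + 189*sqrt(6) ≈ 22142.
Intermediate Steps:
f = -5378
P = -5378/307 ≈ -17.518
(21697 + (21*sqrt(15 - 9))*((4 + 0) + 5)) + P = (21697 + (21*sqrt(15 - 9))*((4 + 0) + 5)) - 5378/307 = (21697 + (21*sqrt(6))*(4 + 5)) - 5378/307 = (21697 + (21*sqrt(6))*9) - 5378/307 = (21697 + 189*sqrt(6)) - 5378/307 = 6655601/307 + 189*sqrt(6)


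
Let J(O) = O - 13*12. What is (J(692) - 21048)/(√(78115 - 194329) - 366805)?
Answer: 7523904160/134546024239 + 20512*I*√116214/134546024239 ≈ 0.055921 + 5.1972e-5*I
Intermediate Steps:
J(O) = -156 + O (J(O) = O - 156 = -156 + O)
(J(692) - 21048)/(√(78115 - 194329) - 366805) = ((-156 + 692) - 21048)/(√(78115 - 194329) - 366805) = (536 - 21048)/(√(-116214) - 366805) = -20512/(I*√116214 - 366805) = -20512/(-366805 + I*√116214)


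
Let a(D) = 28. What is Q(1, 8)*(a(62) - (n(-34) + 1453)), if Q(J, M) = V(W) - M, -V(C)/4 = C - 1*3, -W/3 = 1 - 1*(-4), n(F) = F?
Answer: -89024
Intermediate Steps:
W = -15 (W = -3*(1 - 1*(-4)) = -3*(1 + 4) = -3*5 = -15)
V(C) = 12 - 4*C (V(C) = -4*(C - 1*3) = -4*(C - 3) = -4*(-3 + C) = 12 - 4*C)
Q(J, M) = 72 - M (Q(J, M) = (12 - 4*(-15)) - M = (12 + 60) - M = 72 - M)
Q(1, 8)*(a(62) - (n(-34) + 1453)) = (72 - 1*8)*(28 - (-34 + 1453)) = (72 - 8)*(28 - 1*1419) = 64*(28 - 1419) = 64*(-1391) = -89024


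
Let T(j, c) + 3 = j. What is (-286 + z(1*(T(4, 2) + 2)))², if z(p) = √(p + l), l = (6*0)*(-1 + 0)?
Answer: (286 - √3)² ≈ 80808.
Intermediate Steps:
l = 0 (l = 0*(-1) = 0)
T(j, c) = -3 + j
z(p) = √p (z(p) = √(p + 0) = √p)
(-286 + z(1*(T(4, 2) + 2)))² = (-286 + √(1*((-3 + 4) + 2)))² = (-286 + √(1*(1 + 2)))² = (-286 + √(1*3))² = (-286 + √3)²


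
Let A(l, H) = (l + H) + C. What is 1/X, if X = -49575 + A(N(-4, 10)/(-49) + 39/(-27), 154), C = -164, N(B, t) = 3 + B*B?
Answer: -441/21867793 ≈ -2.0167e-5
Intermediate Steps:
N(B, t) = 3 + B²
A(l, H) = -164 + H + l (A(l, H) = (l + H) - 164 = (H + l) - 164 = -164 + H + l)
X = -21867793/441 (X = -49575 + (-164 + 154 + ((3 + (-4)²)/(-49) + 39/(-27))) = -49575 + (-164 + 154 + ((3 + 16)*(-1/49) + 39*(-1/27))) = -49575 + (-164 + 154 + (19*(-1/49) - 13/9)) = -49575 + (-164 + 154 + (-19/49 - 13/9)) = -49575 + (-164 + 154 - 808/441) = -49575 - 5218/441 = -21867793/441 ≈ -49587.)
1/X = 1/(-21867793/441) = -441/21867793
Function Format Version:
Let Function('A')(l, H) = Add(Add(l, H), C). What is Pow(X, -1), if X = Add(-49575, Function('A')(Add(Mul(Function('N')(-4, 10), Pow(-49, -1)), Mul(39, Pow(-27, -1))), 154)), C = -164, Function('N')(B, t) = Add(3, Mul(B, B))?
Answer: Rational(-441, 21867793) ≈ -2.0167e-5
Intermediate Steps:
Function('N')(B, t) = Add(3, Pow(B, 2))
Function('A')(l, H) = Add(-164, H, l) (Function('A')(l, H) = Add(Add(l, H), -164) = Add(Add(H, l), -164) = Add(-164, H, l))
X = Rational(-21867793, 441) (X = Add(-49575, Add(-164, 154, Add(Mul(Add(3, Pow(-4, 2)), Pow(-49, -1)), Mul(39, Pow(-27, -1))))) = Add(-49575, Add(-164, 154, Add(Mul(Add(3, 16), Rational(-1, 49)), Mul(39, Rational(-1, 27))))) = Add(-49575, Add(-164, 154, Add(Mul(19, Rational(-1, 49)), Rational(-13, 9)))) = Add(-49575, Add(-164, 154, Add(Rational(-19, 49), Rational(-13, 9)))) = Add(-49575, Add(-164, 154, Rational(-808, 441))) = Add(-49575, Rational(-5218, 441)) = Rational(-21867793, 441) ≈ -49587.)
Pow(X, -1) = Pow(Rational(-21867793, 441), -1) = Rational(-441, 21867793)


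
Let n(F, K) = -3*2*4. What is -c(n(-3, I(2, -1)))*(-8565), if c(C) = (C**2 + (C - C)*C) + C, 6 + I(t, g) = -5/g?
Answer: 4727880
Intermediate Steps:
I(t, g) = -6 - 5/g
n(F, K) = -24 (n(F, K) = -6*4 = -24)
c(C) = C + C**2 (c(C) = (C**2 + 0*C) + C = (C**2 + 0) + C = C**2 + C = C + C**2)
-c(n(-3, I(2, -1)))*(-8565) = -(-24*(1 - 24))*(-8565) = -(-24*(-23))*(-8565) = -552*(-8565) = -1*(-4727880) = 4727880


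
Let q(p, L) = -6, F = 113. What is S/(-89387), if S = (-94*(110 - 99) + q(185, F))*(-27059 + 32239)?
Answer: 5387200/89387 ≈ 60.268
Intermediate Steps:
S = -5387200 (S = (-94*(110 - 99) - 6)*(-27059 + 32239) = (-94*11 - 6)*5180 = (-1034 - 6)*5180 = -1040*5180 = -5387200)
S/(-89387) = -5387200/(-89387) = -5387200*(-1/89387) = 5387200/89387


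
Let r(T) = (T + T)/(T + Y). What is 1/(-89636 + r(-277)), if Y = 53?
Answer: -112/10038955 ≈ -1.1157e-5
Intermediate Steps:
r(T) = 2*T/(53 + T) (r(T) = (T + T)/(T + 53) = (2*T)/(53 + T) = 2*T/(53 + T))
1/(-89636 + r(-277)) = 1/(-89636 + 2*(-277)/(53 - 277)) = 1/(-89636 + 2*(-277)/(-224)) = 1/(-89636 + 2*(-277)*(-1/224)) = 1/(-89636 + 277/112) = 1/(-10038955/112) = -112/10038955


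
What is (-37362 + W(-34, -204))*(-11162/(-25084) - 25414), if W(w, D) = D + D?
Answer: 6019344600195/6271 ≈ 9.5987e+8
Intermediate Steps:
W(w, D) = 2*D
(-37362 + W(-34, -204))*(-11162/(-25084) - 25414) = (-37362 + 2*(-204))*(-11162/(-25084) - 25414) = (-37362 - 408)*(-11162*(-1/25084) - 25414) = -37770*(5581/12542 - 25414) = -37770*(-318736807/12542) = 6019344600195/6271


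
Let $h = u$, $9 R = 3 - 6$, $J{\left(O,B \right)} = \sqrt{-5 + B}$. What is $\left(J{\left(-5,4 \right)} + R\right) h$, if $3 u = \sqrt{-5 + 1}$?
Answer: $- \frac{2}{3} - \frac{2 i}{9} \approx -0.66667 - 0.22222 i$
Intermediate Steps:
$R = - \frac{1}{3}$ ($R = \frac{3 - 6}{9} = \frac{1}{9} \left(-3\right) = - \frac{1}{3} \approx -0.33333$)
$u = \frac{2 i}{3}$ ($u = \frac{\sqrt{-5 + 1}}{3} = \frac{\sqrt{-4}}{3} = \frac{2 i}{3} \approx 0.66667 i$)
$h = \frac{2 i}{3} \approx 0.66667 i$
$\left(J{\left(-5,4 \right)} + R\right) h = \left(\sqrt{-5 + 4} - \frac{1}{3}\right) \frac{2 i}{3} = \left(\sqrt{-1} - \frac{1}{3}\right) \frac{2 i}{3} = \left(i - \frac{1}{3}\right) \frac{2 i}{3} = \left(- \frac{1}{3} + i\right) \frac{2 i}{3} = \frac{2 i \left(- \frac{1}{3} + i\right)}{3}$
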